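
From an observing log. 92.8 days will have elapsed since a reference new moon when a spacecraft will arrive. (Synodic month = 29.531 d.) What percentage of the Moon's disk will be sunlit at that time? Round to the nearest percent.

Reduce mod P: 92.8 − 3×29.531 = 4.21 d into the current lunation.
Elongation θ = 360° × 4.21/29.531 ≈ 51.3°.
cos 51.3° = 0.625, so f = (1 − 0.625)/2 = 0.187, so 19%.

19%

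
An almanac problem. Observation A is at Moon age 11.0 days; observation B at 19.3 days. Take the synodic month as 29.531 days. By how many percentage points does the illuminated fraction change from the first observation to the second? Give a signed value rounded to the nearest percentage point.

First observation: θ = 360°·11.0/29.531 = 134.1°, so f = 0.848.
Second observation: θ = 235.3°, f = 0.785.
Δf = 0.785 − 0.848 = -0.063, i.e. -6 pp.

-6 percentage points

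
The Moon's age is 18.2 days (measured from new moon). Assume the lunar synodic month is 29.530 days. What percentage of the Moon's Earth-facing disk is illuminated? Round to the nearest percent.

87%

Phase angle: θ = 360°·(18.2 d)/(29.530 d) = 221.9°.
With cos θ = (-0.745), the lit fraction is (1 − (-0.745))/2 ≈ 0.872, so 87%.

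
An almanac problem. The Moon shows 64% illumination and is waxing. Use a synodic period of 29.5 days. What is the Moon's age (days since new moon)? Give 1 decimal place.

8.7 days

cos θ = 1 − 2f = -0.280, giving a principal value of 106.3°.
The Moon is waxing (0°–180°), so θ = 106.3° directly.
Age = 29.5 × 106.3°/360° ≈ 8.71 days.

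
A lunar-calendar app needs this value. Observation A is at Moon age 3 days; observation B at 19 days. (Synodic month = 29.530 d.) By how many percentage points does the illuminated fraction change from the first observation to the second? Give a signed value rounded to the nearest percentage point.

First observation: θ = 360°·3/29.530 = 36.6°, so f = 0.098.
Second observation: θ = 231.6°, f = 0.810.
Δf = 0.810 − 0.098 = +0.712, i.e. +71 pp.

+71 percentage points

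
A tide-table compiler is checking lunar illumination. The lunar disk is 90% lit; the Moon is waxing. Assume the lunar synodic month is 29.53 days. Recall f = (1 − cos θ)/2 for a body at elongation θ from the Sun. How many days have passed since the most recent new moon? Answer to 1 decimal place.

11.7 days

cos θ = 1 − 2f = -0.800, giving a principal value of 143.1°.
Waxing ⇒ before full, so θ = 143.1°.
At 360°/29.53 d per day, 143.1° corresponds to 11.74 days.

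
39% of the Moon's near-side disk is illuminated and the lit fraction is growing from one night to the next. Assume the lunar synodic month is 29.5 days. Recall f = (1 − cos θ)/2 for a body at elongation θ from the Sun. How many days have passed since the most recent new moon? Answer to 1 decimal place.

Invert f = (1 − cos θ)/2 to get cos θ = 1 − 2(0.39) = 0.220, hence θ₀ = arccos 0.220 = 77.3°.
Before full moon the principal value applies: θ = 77.3°.
Age = 29.5 × 77.3°/360° ≈ 6.33 days.

6.3 days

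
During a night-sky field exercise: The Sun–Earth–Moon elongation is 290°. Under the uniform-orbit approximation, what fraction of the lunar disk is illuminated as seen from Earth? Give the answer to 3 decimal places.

cos 290° = 0.342, so f = (1 − 0.342)/2 = 0.329.

0.329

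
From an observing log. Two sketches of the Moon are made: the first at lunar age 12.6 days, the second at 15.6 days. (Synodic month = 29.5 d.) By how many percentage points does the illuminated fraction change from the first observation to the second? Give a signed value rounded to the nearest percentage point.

+4 percentage points

θ₁ = 360° × 12.6/29.5 = 153.8°, f₁ = (1 − cos θ₁)/2 = 0.948.
θ₂ = 360° × 15.6/29.5 = 190.4°, f₂ = (1 − cos θ₂)/2 = 0.992.
Change = f₂ − f₁ = +0.043 → +4 percentage points.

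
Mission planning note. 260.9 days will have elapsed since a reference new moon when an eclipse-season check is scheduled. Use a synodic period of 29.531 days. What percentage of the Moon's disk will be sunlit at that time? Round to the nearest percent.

25%

260.9 d spans 8 complete synodic months (8 × 29.531 = 236.25 d) plus 24.65 d.
Elongation θ = 360° × 24.65/29.531 ≈ 300.5°.
With cos θ = 0.508, the lit fraction is (1 − 0.508)/2 ≈ 0.246, so 25%.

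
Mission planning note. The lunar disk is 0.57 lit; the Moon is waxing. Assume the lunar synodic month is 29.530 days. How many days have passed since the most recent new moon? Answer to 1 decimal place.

8.0 days

From f = (1 − cos θ)/2: cos θ = 1 − 2×0.57 = -0.140; arccos → 98.0°.
Waxing ⇒ before full, so θ = 98.0°.
Age = 29.530 × 98.0°/360° ≈ 8.04 days.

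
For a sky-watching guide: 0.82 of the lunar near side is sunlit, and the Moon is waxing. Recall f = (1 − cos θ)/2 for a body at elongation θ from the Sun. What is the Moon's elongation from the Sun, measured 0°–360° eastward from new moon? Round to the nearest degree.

Invert f = (1 − cos θ)/2 to get cos θ = 1 − 2(0.82) = -0.640, hence θ₀ = arccos -0.640 = 129.8°.
Waxing ⇒ before full, so θ = 129.8°.

130°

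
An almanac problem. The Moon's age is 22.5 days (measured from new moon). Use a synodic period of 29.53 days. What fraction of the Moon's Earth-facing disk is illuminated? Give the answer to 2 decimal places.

Elongation θ = 360° × 22.5/29.53 ≈ 274.3°.
Illuminated fraction = (1 − cos 274.3°)/2 = (1 − 0.075)/2 ≈ 0.463.

0.46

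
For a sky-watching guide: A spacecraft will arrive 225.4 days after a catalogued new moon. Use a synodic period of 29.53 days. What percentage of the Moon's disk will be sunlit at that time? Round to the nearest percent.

225.4/29.53 = 7.633 lunations, so 7 complete cycles and 18.69 d into the next.
Elongation θ = 360° × 18.69/29.53 ≈ 227.8°.
Illuminated fraction = (1 − cos 227.8°)/2 = (1 − (-0.671))/2 ≈ 0.836, so 84%.

84%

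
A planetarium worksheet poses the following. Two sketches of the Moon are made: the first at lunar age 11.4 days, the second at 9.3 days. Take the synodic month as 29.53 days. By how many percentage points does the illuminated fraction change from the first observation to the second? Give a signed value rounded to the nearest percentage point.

-18 pp

θ₁ = 360° × 11.4/29.53 = 139.0°, f₁ = (1 − cos θ₁)/2 = 0.877.
θ₂ = 360° × 9.3/29.53 = 113.4°, f₂ = (1 − cos θ₂)/2 = 0.698.
Change = f₂ − f₁ = -0.179 → -18 percentage points.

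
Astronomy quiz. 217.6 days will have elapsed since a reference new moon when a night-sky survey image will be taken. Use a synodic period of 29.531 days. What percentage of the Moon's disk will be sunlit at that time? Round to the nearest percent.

217.6/29.531 = 7.369 lunations, so 7 complete cycles and 10.88 d into the next.
The Moon has covered 10.88/29.531 of its cycle, so θ ≈ 360° × 10.88/29.531 = 132.7°.
With cos θ = (-0.678), the lit fraction is (1 − (-0.678))/2 ≈ 0.839, so 84%.

84%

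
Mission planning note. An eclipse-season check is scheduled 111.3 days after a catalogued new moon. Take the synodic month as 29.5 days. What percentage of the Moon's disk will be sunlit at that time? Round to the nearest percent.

Reduce mod P: 111.3 − 3×29.5 = 22.80 d into the current lunation.
Phase angle: θ = 360°·(22.80 d)/(29.5 d) = 278.2°.
With cos θ = 0.143, the lit fraction is (1 − 0.143)/2 ≈ 0.428, so 43%.

43%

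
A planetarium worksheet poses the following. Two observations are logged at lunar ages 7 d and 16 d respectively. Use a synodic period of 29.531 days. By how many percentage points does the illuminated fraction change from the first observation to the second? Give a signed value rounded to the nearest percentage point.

θ₁ = 360° × 7/29.531 = 85.3°, f₁ = (1 − cos θ₁)/2 = 0.459.
θ₂ = 360° × 16/29.531 = 195.0°, f₂ = (1 − cos θ₂)/2 = 0.983.
Change = f₂ − f₁ = +0.524 → +52 percentage points.

+52 pp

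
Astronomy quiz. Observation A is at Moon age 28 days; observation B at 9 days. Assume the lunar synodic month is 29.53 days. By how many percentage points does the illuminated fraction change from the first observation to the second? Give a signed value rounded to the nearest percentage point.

θ₁ = 360° × 28/29.53 = 341.3°, f₁ = (1 − cos θ₁)/2 = 0.026.
θ₂ = 360° × 9/29.53 = 109.7°, f₂ = (1 − cos θ₂)/2 = 0.669.
Change = f₂ − f₁ = +0.642 → +64 percentage points.

+64 percentage points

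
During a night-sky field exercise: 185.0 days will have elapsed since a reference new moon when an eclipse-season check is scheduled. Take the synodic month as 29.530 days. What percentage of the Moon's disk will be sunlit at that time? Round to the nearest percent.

Reduce mod P: 185.0 − 6×29.530 = 7.82 d into the current lunation.
Phase angle: θ = 360°·(7.82 d)/(29.530 d) = 95.3°.
cos 95.3° = (-0.093), so f = (1 − (-0.093))/2 = 0.546, so 55%.

55%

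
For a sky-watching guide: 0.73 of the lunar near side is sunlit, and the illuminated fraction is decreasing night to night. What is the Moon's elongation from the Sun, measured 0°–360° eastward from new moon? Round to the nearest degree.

Invert f = (1 − cos θ)/2 to get cos θ = 1 − 2(0.73) = -0.460, hence θ₀ = arccos -0.460 = 117.4°.
A waning Moon lies in 180°–360°, so θ = 360° − 117.4° = 242.6°.

243°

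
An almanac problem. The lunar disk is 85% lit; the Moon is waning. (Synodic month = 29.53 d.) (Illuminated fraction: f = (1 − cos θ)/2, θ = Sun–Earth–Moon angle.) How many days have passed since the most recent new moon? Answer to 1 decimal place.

18.5 days

From f = (1 − cos θ)/2: cos θ = 1 − 2×0.85 = -0.700; arccos → 134.4°.
A waning Moon lies in 180°–360°, so θ = 360° − 134.4° = 225.6°.
That fraction of the synodic month is 225.6/360 × 29.53 d ≈ 18.50 d.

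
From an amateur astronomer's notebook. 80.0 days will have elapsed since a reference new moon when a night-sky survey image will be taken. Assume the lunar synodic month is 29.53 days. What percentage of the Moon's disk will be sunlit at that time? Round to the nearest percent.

63%

Reduce mod P: 80.0 − 2×29.53 = 20.94 d into the current lunation.
The Moon has covered 20.94/29.53 of its cycle, so θ ≈ 360° × 20.94/29.53 = 255.3°.
cos 255.3° = (-0.254), so f = (1 − (-0.254))/2 = 0.627, so 63%.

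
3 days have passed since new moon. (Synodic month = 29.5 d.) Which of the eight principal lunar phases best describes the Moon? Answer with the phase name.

θ ≈ 360° × 3/29.5 = 37°, which falls in the waxing crescent sector.

waxing crescent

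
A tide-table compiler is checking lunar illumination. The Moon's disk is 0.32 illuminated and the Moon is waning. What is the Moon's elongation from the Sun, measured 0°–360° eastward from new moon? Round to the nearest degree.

291°

From f = (1 − cos θ)/2: cos θ = 1 − 2×0.32 = 0.360; arccos → 68.9°.
Since the Moon is past full (waning), take the reflex angle: θ = 360° − 68.9° = 291.1°.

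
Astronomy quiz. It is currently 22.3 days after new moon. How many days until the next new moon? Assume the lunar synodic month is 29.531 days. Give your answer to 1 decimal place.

7.2 days

The next new moon completes the synodic month: 29.531 − 22.3 = 7.231 days.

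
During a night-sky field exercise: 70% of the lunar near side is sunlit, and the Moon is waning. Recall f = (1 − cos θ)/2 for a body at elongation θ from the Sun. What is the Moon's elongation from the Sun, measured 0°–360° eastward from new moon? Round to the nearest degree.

From f = (1 − cos θ)/2: cos θ = 1 − 2×0.70 = -0.400; arccos → 113.6°.
Since the Moon is past full (waning), take the reflex angle: θ = 360° − 113.6° = 246.4°.

246°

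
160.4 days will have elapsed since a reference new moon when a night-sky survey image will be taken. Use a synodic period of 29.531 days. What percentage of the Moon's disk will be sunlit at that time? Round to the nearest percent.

160.4/29.531 = 5.432 lunations, so 5 complete cycles and 12.75 d into the next.
Phase angle: θ = 360°·(12.75 d)/(29.531 d) = 155.4°.
Illuminated fraction = (1 − cos 155.4°)/2 = (1 − (-0.909))/2 ≈ 0.955, so 95%.

95%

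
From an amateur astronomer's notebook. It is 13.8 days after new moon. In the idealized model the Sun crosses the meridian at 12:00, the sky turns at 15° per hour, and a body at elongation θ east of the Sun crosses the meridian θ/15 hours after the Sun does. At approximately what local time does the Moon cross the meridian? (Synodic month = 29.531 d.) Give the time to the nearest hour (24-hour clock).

23:00

Elongation θ = 360° × 13.8/29.531 ≈ 168.2°.
At 15° of sky rotation per hour, 168.2° corresponds to a 11.22 h lag.
12:00 + 11.22 h ≈ 23:13 → 23:00 to the nearest hour.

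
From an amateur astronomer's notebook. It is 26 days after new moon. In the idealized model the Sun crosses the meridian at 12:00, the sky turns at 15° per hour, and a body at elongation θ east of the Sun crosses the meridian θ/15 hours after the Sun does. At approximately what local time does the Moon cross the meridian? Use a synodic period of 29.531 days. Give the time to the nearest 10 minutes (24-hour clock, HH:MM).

09:10

The Moon has covered 26/29.531 of its cycle, so θ ≈ 360° × 26/29.531 = 317.0°.
Delay after the Sun = 317.0° / (15°/h) ≈ 21.13 h.
12:00 + 21.130 h ≈ 09:08 → 09:10 to the nearest ten minutes.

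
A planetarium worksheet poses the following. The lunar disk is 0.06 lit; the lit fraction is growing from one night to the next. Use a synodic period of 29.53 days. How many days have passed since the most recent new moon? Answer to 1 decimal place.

cos θ = 1 − 2f = 0.880, giving a principal value of 28.4°.
Before full moon the principal value applies: θ = 28.4°.
That fraction of the synodic month is 28.4/360 × 29.53 d ≈ 2.33 d.

2.3 days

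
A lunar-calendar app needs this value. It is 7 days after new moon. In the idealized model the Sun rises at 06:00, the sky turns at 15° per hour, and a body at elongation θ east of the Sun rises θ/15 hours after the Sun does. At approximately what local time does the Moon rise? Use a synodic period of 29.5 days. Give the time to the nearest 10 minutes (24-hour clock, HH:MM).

11:40

Phase angle: θ = 360°·(7 d)/(29.5 d) = 85.4°.
Delay after the Sun = 85.4° / (15°/h) ≈ 5.69 h.
06:00 + 5.695 h ≈ 11:42 → 11:40 to the nearest ten minutes.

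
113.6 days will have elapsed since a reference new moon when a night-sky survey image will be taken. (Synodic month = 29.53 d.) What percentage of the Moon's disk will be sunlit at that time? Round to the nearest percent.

Reduce mod P: 113.6 − 3×29.53 = 25.01 d into the current lunation.
The Moon has covered 25.01/29.53 of its cycle, so θ ≈ 360° × 25.01/29.53 = 304.9°.
cos 304.9° = 0.572, so f = (1 − 0.572)/2 = 0.214, so 21%.

21%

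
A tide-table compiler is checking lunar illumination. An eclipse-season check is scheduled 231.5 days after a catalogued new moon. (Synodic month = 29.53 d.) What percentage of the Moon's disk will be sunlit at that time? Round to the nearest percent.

23%

231.5/29.53 = 7.839 lunations, so 7 complete cycles and 24.79 d into the next.
The Moon has covered 24.79/29.53 of its cycle, so θ ≈ 360° × 24.79/29.53 = 302.2°.
Illuminated fraction = (1 − cos 302.2°)/2 = (1 − 0.533)/2 ≈ 0.233, so 23%.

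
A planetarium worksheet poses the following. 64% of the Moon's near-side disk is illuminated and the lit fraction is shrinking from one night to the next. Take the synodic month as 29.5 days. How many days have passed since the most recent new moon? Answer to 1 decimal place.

Invert f = (1 − cos θ)/2 to get cos θ = 1 − 2(0.64) = -0.280, hence θ₀ = arccos -0.280 = 106.3°.
Since the Moon is past full (waning), take the reflex angle: θ = 360° − 106.3° = 253.7°.
Age = 29.5 × 253.7°/360° ≈ 20.79 days.

20.8 days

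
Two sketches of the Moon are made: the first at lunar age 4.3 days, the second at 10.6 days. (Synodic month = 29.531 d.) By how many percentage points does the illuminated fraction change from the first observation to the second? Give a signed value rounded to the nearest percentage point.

+62 pp

θ₁ = 360° × 4.3/29.531 = 52.4°, f₁ = (1 − cos θ₁)/2 = 0.195.
θ₂ = 360° × 10.6/29.531 = 129.2°, f₂ = (1 − cos θ₂)/2 = 0.816.
Change = f₂ − f₁ = +0.621 → +62 percentage points.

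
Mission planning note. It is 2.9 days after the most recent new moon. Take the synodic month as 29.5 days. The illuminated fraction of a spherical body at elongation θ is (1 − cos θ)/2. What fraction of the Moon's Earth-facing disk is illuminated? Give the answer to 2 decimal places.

0.09

Phase angle: θ = 360°·(2.9 d)/(29.5 d) = 35.4°.
Illuminated fraction = (1 − cos 35.4°)/2 = (1 − 0.815)/2 ≈ 0.092.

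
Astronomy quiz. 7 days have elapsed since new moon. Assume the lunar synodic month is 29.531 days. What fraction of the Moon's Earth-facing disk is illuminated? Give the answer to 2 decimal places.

Elongation θ = 360° × 7/29.531 ≈ 85.3°.
cos 85.3° = 0.081, so f = (1 − 0.081)/2 = 0.459.

0.46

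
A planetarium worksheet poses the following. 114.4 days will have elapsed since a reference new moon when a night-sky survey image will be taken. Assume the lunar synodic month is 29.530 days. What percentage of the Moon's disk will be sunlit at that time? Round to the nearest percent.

114.4 d spans 3 complete synodic months (3 × 29.530 = 88.59 d) plus 25.81 d.
Elongation θ = 360° × 25.81/29.530 ≈ 314.6°.
cos 314.6° = 0.703, so f = (1 − 0.703)/2 = 0.149, so 15%.

15%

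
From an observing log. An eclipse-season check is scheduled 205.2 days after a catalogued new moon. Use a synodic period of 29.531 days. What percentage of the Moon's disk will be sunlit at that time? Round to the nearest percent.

205.2/29.531 = 6.949 lunations, so 6 complete cycles and 28.01 d into the next.
Elongation θ = 360° × 28.01/29.531 ≈ 341.5°.
Illuminated fraction = (1 − cos 341.5°)/2 = (1 − 0.948)/2 ≈ 0.026, so 3%.

3%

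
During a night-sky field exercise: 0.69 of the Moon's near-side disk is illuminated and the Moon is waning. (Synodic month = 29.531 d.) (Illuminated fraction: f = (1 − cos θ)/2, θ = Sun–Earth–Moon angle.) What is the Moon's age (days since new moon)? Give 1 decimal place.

From f = (1 − cos θ)/2: cos θ = 1 − 2×0.69 = -0.380; arccos → 112.3°.
Since the Moon is past full (waning), take the reflex angle: θ = 360° − 112.3° = 247.7°.
At 360°/29.531 d per day, 247.7° corresponds to 20.32 days.

20.3 days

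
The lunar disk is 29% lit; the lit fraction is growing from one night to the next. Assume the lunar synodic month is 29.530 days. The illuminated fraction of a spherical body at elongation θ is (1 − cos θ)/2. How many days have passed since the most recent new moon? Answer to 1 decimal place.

5.3 days

From f = (1 − cos θ)/2: cos θ = 1 − 2×0.29 = 0.420; arccos → 65.2°.
Waxing ⇒ before full, so θ = 65.2°.
At 360°/29.530 d per day, 65.2° corresponds to 5.35 days.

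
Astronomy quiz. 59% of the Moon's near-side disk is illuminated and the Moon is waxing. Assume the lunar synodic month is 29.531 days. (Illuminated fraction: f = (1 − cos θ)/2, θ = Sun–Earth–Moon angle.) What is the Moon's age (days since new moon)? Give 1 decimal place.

cos θ = 1 − 2f = -0.180, giving a principal value of 100.4°.
Waxing ⇒ before full, so θ = 100.4°.
Age = 29.531 × 100.4°/360° ≈ 8.23 days.

8.2 days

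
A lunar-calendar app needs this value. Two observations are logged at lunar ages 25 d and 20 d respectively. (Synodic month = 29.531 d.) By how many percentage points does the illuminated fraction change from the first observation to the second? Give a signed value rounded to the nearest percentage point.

θ₁ = 360° × 25/29.531 = 304.8°, f₁ = (1 − cos θ₁)/2 = 0.215.
θ₂ = 360° × 20/29.531 = 243.8°, f₂ = (1 − cos θ₂)/2 = 0.721.
Change = f₂ − f₁ = +0.506 → +51 percentage points.

+51 percentage points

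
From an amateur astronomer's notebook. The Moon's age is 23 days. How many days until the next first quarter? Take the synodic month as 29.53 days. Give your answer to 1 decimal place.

First quarter is 0.25 of the way through the cycle: age 0.25 × 29.53 = 7.383 d.
This lunation's first quarter (7.383 d) has passed, so add one period: 36.913 − 23 = 13.913 days.

13.9 days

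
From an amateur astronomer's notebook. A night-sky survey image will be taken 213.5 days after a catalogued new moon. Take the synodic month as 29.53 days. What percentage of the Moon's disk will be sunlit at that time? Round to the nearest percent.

44%

213.5 d spans 7 complete synodic months (7 × 29.53 = 206.71 d) plus 6.79 d.
Phase angle: θ = 360°·(6.79 d)/(29.53 d) = 82.8°.
cos 82.8° = 0.126, so f = (1 − 0.126)/2 = 0.437, so 44%.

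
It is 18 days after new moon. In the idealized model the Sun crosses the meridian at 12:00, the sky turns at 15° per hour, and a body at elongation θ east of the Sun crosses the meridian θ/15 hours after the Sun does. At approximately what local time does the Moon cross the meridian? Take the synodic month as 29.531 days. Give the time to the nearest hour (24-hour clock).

Phase angle: θ = 360°·(18 d)/(29.531 d) = 219.4°.
The Moon trails the Sun by θ/15 = 219.4/15 ≈ 14.63 hours.
12:00 + 14.63 h ≈ 02:38 → 03:00 to the nearest hour.

03:00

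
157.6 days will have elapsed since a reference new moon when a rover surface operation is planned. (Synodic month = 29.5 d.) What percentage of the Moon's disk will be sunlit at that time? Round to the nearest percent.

Reduce mod P: 157.6 − 5×29.5 = 10.10 d into the current lunation.
Phase angle: θ = 360°·(10.10 d)/(29.5 d) = 123.3°.
Illuminated fraction = (1 − cos 123.3°)/2 = (1 − (-0.548))/2 ≈ 0.774, so 77%.

77%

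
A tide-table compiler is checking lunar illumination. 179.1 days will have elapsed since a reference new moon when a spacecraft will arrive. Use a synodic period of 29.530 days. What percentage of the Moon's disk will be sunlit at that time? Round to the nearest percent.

179.1/29.530 = 6.065 lunations, so 6 complete cycles and 1.92 d into the next.
The Moon has covered 1.92/29.530 of its cycle, so θ ≈ 360° × 1.92/29.530 = 23.4°.
With cos θ = 0.918, the lit fraction is (1 − 0.918)/2 ≈ 0.041, so 4%.

4%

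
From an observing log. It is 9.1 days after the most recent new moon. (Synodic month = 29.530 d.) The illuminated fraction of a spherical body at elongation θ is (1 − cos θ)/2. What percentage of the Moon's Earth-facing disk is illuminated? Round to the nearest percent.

Phase angle: θ = 360°·(9.1 d)/(29.530 d) = 110.9°.
Illuminated fraction = (1 − cos 110.9°)/2 = (1 − (-0.357))/2 ≈ 0.679, so 68%.

68%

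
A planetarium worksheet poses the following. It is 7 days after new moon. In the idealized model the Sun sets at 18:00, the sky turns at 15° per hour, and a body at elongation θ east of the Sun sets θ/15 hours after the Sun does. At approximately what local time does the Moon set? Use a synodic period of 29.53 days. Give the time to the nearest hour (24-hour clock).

The Moon has covered 7/29.53 of its cycle, so θ ≈ 360° × 7/29.53 = 85.3°.
Delay after the Sun = 85.3° / (15°/h) ≈ 5.69 h.
18:00 + 5.69 h ≈ 23:41 → 00:00 to the nearest hour.

00:00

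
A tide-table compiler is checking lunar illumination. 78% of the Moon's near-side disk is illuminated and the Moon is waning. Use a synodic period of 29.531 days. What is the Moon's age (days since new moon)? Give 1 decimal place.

19.4 days

cos θ = 1 − 2f = -0.560, giving a principal value of 124.1°.
A waning Moon lies in 180°–360°, so θ = 360° − 124.1° = 235.9°.
That fraction of the synodic month is 235.9/360 × 29.531 d ≈ 19.35 d.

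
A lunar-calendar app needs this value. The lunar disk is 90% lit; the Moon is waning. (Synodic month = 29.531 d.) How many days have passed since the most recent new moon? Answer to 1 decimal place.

From f = (1 − cos θ)/2: cos θ = 1 − 2×0.90 = -0.800; arccos → 143.1°.
Since the Moon is past full (waning), take the reflex angle: θ = 360° − 143.1° = 216.9°.
That fraction of the synodic month is 216.9/360 × 29.531 d ≈ 17.79 d.

17.8 days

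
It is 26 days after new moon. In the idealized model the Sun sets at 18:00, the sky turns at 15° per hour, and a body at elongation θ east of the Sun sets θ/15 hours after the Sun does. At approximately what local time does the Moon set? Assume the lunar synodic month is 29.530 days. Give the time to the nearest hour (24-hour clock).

15:00

Phase angle: θ = 360°·(26 d)/(29.530 d) = 317.0°.
Delay after the Sun = 317.0° / (15°/h) ≈ 21.13 h.
18:00 + 21.13 h ≈ 15:08 → 15:00 to the nearest hour.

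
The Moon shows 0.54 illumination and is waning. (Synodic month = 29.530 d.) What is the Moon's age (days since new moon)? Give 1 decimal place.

21.8 days

cos θ = 1 − 2f = -0.080, giving a principal value of 94.6°.
Since the Moon is past full (waning), take the reflex angle: θ = 360° − 94.6° = 265.4°.
At 360°/29.530 d per day, 265.4° corresponds to 21.77 days.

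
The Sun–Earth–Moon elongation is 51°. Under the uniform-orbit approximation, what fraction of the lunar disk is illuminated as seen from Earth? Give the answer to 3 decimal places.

f = (1 − cos 51°)/2 = (1 − 0.629)/2 ≈ 0.185.

0.185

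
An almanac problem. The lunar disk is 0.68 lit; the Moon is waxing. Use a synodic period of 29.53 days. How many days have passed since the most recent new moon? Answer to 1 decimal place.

9.1 days

From f = (1 − cos θ)/2: cos θ = 1 − 2×0.68 = -0.360; arccos → 111.1°.
Waxing ⇒ before full, so θ = 111.1°.
At 360°/29.53 d per day, 111.1° corresponds to 9.11 days.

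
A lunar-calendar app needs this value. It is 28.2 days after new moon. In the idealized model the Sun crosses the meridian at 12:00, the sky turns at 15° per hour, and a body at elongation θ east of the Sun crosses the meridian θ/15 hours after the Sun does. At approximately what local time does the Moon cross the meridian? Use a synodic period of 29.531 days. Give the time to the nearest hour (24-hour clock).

Elongation θ = 360° × 28.2/29.531 ≈ 343.8°.
Delay after the Sun = 343.8° / (15°/h) ≈ 22.92 h.
12:00 + 22.92 h ≈ 10:55 → 11:00 to the nearest hour.

11:00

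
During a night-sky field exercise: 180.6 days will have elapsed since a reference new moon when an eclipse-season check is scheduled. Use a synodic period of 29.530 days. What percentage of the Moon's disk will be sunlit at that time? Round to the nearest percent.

180.6/29.530 = 6.116 lunations, so 6 complete cycles and 3.42 d into the next.
The Moon has covered 3.42/29.530 of its cycle, so θ ≈ 360° × 3.42/29.530 = 41.7°.
With cos θ = 0.747, the lit fraction is (1 − 0.747)/2 ≈ 0.127, so 13%.

13%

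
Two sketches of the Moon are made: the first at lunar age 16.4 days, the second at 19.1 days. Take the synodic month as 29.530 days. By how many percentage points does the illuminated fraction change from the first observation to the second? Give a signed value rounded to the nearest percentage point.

First observation: θ = 360°·16.4/29.530 = 199.9°, so f = 0.970.
Second observation: θ = 232.8°, f = 0.802.
Δf = 0.802 − 0.970 = -0.168, i.e. -17 pp.

-17 percentage points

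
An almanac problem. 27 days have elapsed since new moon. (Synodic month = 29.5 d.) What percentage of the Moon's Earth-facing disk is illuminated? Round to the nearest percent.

The Moon has covered 27/29.5 of its cycle, so θ ≈ 360° × 27/29.5 = 329.5°.
With cos θ = 0.862, the lit fraction is (1 − 0.862)/2 ≈ 0.069, so 7%.

7%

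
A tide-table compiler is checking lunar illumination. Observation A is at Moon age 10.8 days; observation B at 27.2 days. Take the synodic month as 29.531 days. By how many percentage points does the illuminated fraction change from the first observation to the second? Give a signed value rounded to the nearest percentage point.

First observation: θ = 360°·10.8/29.531 = 131.7°, so f = 0.832.
Second observation: θ = 331.6°, f = 0.060.
Δf = 0.060 − 0.832 = -0.772, i.e. -77 pp.

-77 pp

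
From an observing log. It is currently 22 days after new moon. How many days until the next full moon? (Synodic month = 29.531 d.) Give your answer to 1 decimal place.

Full moon is 0.5 of the way through the cycle: age 0.5 × 29.531 = 14.765 d.
This lunation's full moon (14.765 d) has passed, so add one period: 44.296 − 22 = 22.296 days.

22.3 days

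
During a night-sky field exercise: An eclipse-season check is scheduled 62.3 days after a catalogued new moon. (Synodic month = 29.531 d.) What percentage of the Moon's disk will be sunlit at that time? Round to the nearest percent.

62.3/29.531 = 2.110 lunations, so 2 complete cycles and 3.24 d into the next.
Elongation θ = 360° × 3.24/29.531 ≈ 39.5°.
Illuminated fraction = (1 − cos 39.5°)/2 = (1 − 0.772)/2 ≈ 0.114, so 11%.

11%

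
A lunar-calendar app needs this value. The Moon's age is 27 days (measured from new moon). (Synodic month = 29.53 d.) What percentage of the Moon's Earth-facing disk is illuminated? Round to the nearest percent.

7%

Elongation θ = 360° × 27/29.53 ≈ 329.2°.
Illuminated fraction = (1 − cos 329.2°)/2 = (1 − 0.859)/2 ≈ 0.071, so 7%.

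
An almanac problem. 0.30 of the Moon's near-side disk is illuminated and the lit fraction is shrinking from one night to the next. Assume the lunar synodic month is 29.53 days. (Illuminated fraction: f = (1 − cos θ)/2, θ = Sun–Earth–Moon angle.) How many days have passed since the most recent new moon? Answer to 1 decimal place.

Invert f = (1 − cos θ)/2 to get cos θ = 1 − 2(0.30) = 0.400, hence θ₀ = arccos 0.400 = 66.4°.
Waning ⇒ past full, so θ = 360° − 66.4° = 293.6°.
That fraction of the synodic month is 293.6/360 × 29.53 d ≈ 24.08 d.

24.1 days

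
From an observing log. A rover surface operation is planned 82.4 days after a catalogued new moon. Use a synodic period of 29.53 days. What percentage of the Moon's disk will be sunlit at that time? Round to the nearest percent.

37%

82.4/29.53 = 2.790 lunations, so 2 complete cycles and 23.34 d into the next.
Elongation θ = 360° × 23.34/29.53 ≈ 284.5°.
Illuminated fraction = (1 − cos 284.5°)/2 = (1 − 0.251)/2 ≈ 0.374, so 37%.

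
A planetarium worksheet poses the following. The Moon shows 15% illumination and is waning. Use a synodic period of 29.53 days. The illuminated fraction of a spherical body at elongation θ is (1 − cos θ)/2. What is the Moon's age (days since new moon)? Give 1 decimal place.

25.8 days

From f = (1 − cos θ)/2: cos θ = 1 − 2×0.15 = 0.700; arccos → 45.6°.
Waning ⇒ past full, so θ = 360° − 45.6° = 314.4°.
That fraction of the synodic month is 314.4/360 × 29.53 d ≈ 25.79 d.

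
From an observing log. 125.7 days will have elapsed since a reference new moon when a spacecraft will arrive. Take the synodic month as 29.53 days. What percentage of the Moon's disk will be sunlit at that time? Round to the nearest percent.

52%

Reduce mod P: 125.7 − 4×29.53 = 7.58 d into the current lunation.
Phase angle: θ = 360°·(7.58 d)/(29.53 d) = 92.4°.
Illuminated fraction = (1 − cos 92.4°)/2 = (1 − (-0.042))/2 ≈ 0.521, so 52%.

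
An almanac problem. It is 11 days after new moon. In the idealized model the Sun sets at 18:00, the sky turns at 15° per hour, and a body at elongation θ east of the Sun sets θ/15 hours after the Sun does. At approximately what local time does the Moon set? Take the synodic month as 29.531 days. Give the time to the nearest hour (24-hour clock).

The Moon has covered 11/29.531 of its cycle, so θ ≈ 360° × 11/29.531 = 134.1°.
At 15° of sky rotation per hour, 134.1° corresponds to a 8.94 h lag.
18:00 + 8.94 h ≈ 02:56 → 03:00 to the nearest hour.

03:00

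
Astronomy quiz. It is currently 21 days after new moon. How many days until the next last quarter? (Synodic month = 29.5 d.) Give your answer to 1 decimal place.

Last quarter occurs at elongation 270°, i.e. at age 29.5 × 270/360 = 22.125 d.
So 1.125 days remain (22.125 − 21).

1.1 days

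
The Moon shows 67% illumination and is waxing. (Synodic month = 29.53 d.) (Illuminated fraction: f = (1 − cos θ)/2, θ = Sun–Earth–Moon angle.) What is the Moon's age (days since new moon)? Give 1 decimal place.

9.0 days

cos θ = 1 − 2f = -0.340, giving a principal value of 109.9°.
Before full moon the principal value applies: θ = 109.9°.
Age = 29.53 × 109.9°/360° ≈ 9.01 days.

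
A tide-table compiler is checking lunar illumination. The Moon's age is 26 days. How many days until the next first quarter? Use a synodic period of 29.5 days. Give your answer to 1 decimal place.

10.9 days

First quarter occurs at elongation 90°, i.e. at age 29.5 × 90/360 = 7.375 d.
This lunation's first quarter (7.375 d) has passed, so add one period: 36.875 − 26 = 10.875 days.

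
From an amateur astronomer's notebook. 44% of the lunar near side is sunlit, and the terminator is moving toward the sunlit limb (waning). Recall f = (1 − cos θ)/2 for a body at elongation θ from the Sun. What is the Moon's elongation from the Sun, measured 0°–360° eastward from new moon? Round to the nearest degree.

277°

cos θ = 1 − 2f = 0.120, giving a principal value of 83.1°.
A waning Moon lies in 180°–360°, so θ = 360° − 83.1° = 276.9°.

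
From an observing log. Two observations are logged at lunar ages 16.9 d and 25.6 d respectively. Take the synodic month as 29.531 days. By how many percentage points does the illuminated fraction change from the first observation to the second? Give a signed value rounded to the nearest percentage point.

θ₁ = 360° × 16.9/29.531 = 206.0°, f₁ = (1 − cos θ₁)/2 = 0.949.
θ₂ = 360° × 25.6/29.531 = 312.1°, f₂ = (1 − cos θ₂)/2 = 0.165.
Change = f₂ − f₁ = -0.784 → -78 percentage points.

-78 pp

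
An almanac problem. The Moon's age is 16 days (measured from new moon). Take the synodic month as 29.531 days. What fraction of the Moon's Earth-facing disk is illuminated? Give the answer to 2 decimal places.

0.98

The Moon has covered 16/29.531 of its cycle, so θ ≈ 360° × 16/29.531 = 195.0°.
cos 195.0° = (-0.966), so f = (1 − (-0.966))/2 = 0.983.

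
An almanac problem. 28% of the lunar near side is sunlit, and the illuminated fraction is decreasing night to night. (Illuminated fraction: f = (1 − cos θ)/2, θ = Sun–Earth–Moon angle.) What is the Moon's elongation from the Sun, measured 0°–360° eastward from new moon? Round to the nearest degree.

296°

cos θ = 1 − 2f = 0.440, giving a principal value of 63.9°.
Waning ⇒ past full, so θ = 360° − 63.9° = 296.1°.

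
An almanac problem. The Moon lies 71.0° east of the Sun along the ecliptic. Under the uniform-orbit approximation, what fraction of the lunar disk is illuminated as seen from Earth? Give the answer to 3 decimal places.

cos 71.0° = 0.326, so f = (1 − 0.326)/2 = 0.337.

0.337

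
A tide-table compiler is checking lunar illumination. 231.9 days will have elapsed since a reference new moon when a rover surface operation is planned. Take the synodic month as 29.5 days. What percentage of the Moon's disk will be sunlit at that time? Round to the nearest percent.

18%

231.9/29.5 = 7.861 lunations, so 7 complete cycles and 25.40 d into the next.
Elongation θ = 360° × 25.40/29.5 ≈ 310.0°.
With cos θ = 0.642, the lit fraction is (1 − 0.642)/2 ≈ 0.179, so 18%.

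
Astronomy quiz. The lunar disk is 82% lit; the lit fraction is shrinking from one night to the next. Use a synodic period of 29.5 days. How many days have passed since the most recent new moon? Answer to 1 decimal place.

From f = (1 − cos θ)/2: cos θ = 1 − 2×0.82 = -0.640; arccos → 129.8°.
Waning ⇒ past full, so θ = 360° − 129.8° = 230.2°.
At 360°/29.5 d per day, 230.2° corresponds to 18.86 days.

18.9 days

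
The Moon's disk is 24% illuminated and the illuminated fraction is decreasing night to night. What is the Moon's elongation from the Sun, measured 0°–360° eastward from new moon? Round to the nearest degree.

301°

From f = (1 − cos θ)/2: cos θ = 1 − 2×0.24 = 0.520; arccos → 58.7°.
Waning ⇒ past full, so θ = 360° − 58.7° = 301.3°.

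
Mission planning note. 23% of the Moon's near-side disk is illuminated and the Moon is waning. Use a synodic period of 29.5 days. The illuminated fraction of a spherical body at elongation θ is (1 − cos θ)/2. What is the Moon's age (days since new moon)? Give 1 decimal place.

24.8 days

cos θ = 1 − 2f = 0.540, giving a principal value of 57.3°.
A waning Moon lies in 180°–360°, so θ = 360° − 57.3° = 302.7°.
At 360°/29.5 d per day, 302.7° corresponds to 24.80 days.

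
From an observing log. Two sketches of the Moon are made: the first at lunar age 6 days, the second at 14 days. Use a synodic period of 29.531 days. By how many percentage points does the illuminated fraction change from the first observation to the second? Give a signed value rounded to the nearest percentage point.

θ₁ = 360° × 6/29.531 = 73.1°, f₁ = (1 − cos θ₁)/2 = 0.355.
θ₂ = 360° × 14/29.531 = 170.7°, f₂ = (1 − cos θ₂)/2 = 0.993.
Change = f₂ − f₁ = +0.638 → +64 percentage points.

+64 pp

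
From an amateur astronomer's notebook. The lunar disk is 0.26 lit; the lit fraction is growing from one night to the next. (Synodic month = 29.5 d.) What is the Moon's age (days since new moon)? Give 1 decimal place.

5.0 days

Invert f = (1 − cos θ)/2 to get cos θ = 1 − 2(0.26) = 0.480, hence θ₀ = arccos 0.480 = 61.3°.
Waxing ⇒ before full, so θ = 61.3°.
At 360°/29.5 d per day, 61.3° corresponds to 5.02 days.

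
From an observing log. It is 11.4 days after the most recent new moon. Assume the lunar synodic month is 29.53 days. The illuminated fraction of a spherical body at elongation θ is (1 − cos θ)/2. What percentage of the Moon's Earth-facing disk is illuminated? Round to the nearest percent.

88%

Elongation θ = 360° × 11.4/29.53 ≈ 139.0°.
Illuminated fraction = (1 − cos 139.0°)/2 = (1 − (-0.754))/2 ≈ 0.877, so 88%.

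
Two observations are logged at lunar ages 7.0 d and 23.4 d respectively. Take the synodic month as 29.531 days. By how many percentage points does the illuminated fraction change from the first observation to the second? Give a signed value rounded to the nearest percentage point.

-9 percentage points

First observation: θ = 360°·7.0/29.531 = 85.3°, so f = 0.459.
Second observation: θ = 285.3°, f = 0.368.
Δf = 0.368 − 0.459 = -0.091, i.e. -9 pp.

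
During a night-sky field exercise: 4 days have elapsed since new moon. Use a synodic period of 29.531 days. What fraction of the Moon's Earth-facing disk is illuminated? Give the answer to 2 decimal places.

Phase angle: θ = 360°·(4 d)/(29.531 d) = 48.8°.
Illuminated fraction = (1 − cos 48.8°)/2 = (1 − 0.659)/2 ≈ 0.170.

0.17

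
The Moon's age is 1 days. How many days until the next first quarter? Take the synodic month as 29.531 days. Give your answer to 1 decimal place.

First quarter is 0.25 of the way through the cycle: age 0.25 × 29.531 = 7.383 d.
That is 7.383 − 1 = 6.383 days ahead.

6.4 days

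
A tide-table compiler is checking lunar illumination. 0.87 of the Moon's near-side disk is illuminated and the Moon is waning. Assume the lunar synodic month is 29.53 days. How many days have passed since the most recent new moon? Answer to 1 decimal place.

18.2 days

cos θ = 1 − 2f = -0.740, giving a principal value of 137.7°.
A waning Moon lies in 180°–360°, so θ = 360° − 137.7° = 222.3°.
Age = 29.53 × 222.3°/360° ≈ 18.23 days.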